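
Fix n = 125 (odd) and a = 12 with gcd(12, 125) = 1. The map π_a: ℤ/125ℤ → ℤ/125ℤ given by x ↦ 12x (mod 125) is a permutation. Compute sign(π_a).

-1

Trace 97: π^k(97) = [97, 39, 93, 116, 17, 79, 73] for k=0..6.
4 cycles of lengths [100, 20, 4, 1].
n − c = 125 − 4 = 121; sign = (−1)^121 = -1.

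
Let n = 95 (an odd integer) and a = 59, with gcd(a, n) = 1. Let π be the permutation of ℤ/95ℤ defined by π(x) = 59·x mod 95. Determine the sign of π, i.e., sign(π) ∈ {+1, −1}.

-1

Start at x=16: 16 → 89 → 26 → 14 → 66 → 94 → 36 → … (one orbit).
The orbit structure of x ↦ 59x mod 95: 8 orbits of sizes [18, 18, 18, 18, 18, 2, 2, 1].
95 − 8 = 87 transpositions; sign(π) = (−1)^87 = -1.
(59|95)_J = -1 (Zolotarev's lemma cross-check).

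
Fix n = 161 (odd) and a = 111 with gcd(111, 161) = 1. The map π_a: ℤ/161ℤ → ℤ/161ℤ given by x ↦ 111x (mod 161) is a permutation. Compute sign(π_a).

Start at x=29: 29 → 160 → 50 → 76 → 64 → 20 → 127 → … (one orbit).
11 cycles of lengths [22, 22, 22, 22, 22, 22, 22, 2, 2, 2, 1].
sign(π) = (−1)^{n − #cycles} = (−1)^{161−11} = (−1)^150 = +1.

+1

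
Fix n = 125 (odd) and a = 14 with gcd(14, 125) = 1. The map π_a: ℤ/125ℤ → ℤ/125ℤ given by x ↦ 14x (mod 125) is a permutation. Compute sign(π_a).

+1

Orbit of 101 under x↦14x: [101, 39, 46, 19, 16, 99, 11]… (length divides ord_125(14)).
Decompose π into cycles: lengths [50, 50, 10, 10, 2, 2, 1] (7 cycles, including the fixed point 0).
7 cycles on 125: each ℓ→(−1)^(ℓ−1), product (−1)^118 = +1.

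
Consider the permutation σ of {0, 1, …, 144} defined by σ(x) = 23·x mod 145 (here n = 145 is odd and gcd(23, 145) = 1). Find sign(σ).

-1

Start at x=49: 49 → 112 → 111 → 88 → 139 → 7 → 16 → … (one orbit).
Cycle lengths of π_23 on ℤ/145ℤ: [28, 28, 28, 28, 7, 7, 7, 7, 4, 1]; 10 cycles in total.
With 10 cycles on 145 points, sign = (−1)^{145−10} = -1.
Check: (23/145) = -1 by Zolotarev.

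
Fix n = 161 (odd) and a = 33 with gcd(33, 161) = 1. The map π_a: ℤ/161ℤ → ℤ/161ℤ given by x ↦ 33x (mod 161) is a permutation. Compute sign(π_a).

+1

Orbit of 123 under x↦33x: [123, 34, 156, 157, 29, 152, 25]… (length divides ord_161(33)).
Decompose π into cycles: lengths [66, 66, 22, 6, 1] (5 cycles, including the fixed point 0).
161 − 5 = 156 transpositions; sign(π) = (−1)^156 = +1.
The Jacobi symbol (33|161) = +1 (Zolotarev) agrees.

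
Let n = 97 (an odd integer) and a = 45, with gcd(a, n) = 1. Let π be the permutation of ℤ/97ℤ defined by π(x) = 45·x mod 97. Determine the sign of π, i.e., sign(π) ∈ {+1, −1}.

Trace 51: π^k(51) = [51, 64, 67, 8, 69, 1, 45] for k=0..6.
Cycle type of π: 32×3 + 1; total 4 cycles.
With 4 cycles on 97 points, sign = (−1)^{97−4} = -1.

-1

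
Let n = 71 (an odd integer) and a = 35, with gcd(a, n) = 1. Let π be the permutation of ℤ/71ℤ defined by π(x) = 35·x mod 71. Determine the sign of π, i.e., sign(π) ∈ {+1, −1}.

Trace 34: π^k(34) = [34, 54, 44, 49, 11, 30, 56] for k=0..6.
The orbit structure of x ↦ 35x mod 71: 2 orbits of sizes [70, 1].
n − c = 71 − 2 = 69; sign = (−1)^69 = -1.
The Jacobi symbol (35|71) = -1 (Zolotarev) agrees.

-1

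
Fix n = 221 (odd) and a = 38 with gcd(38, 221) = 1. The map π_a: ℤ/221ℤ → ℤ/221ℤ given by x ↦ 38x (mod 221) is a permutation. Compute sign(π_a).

Start at x=1: 1 → 38 → 118 → 64 → 1 (one orbit).
Decompose π into cycles: lengths [4, 4, 4, 4, 4, 4, 4, 4, 4, 4, 4, 4, 4, 4, 4, 4, 4, 4, 4, 4, 4, 4, 4, 4, 4, 4, 4, 4, 4, 4, 4, 4, 4, 4, 4, 4, 4, 4, 4, 4, 4, 4, 4, 4, 4, 4, 4, 4, 4, 4, 4, 4, 2, 2, 2, 2, 2, 2, 1] (59 cycles, including the fixed point 0).
sign(π) = (−1)^{n − #cycles} = (−1)^{221−59} = (−1)^162 = +1.

+1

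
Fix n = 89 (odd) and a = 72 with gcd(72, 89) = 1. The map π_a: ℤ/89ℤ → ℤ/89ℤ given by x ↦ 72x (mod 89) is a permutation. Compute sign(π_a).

+1

Start at x=45: 45 → 36 → 11 → 80 → 64 → 69 → 73 → … (one orbit).
3 cycles of lengths [44, 44, 1].
3 cycles on 89: each ℓ→(−1)^(ℓ−1), product (−1)^86 = +1.
Zolotarev: (72|89) = +1, matching the cycle-count sign.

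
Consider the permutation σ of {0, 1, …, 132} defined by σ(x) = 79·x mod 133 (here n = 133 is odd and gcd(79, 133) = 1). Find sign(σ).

Trace 128: π^k(128) = [128, 4, 50, 93, 32, 1, 79] for k=0..6.
Cycle type of π: 18×7 + 3×2 + 1; total 10 cycles.
n − c = 133 − 10 = 123; sign = (−1)^123 = -1.

-1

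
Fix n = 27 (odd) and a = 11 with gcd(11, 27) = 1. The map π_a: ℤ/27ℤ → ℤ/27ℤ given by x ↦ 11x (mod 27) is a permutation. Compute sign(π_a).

Trace 20: π^k(20) = [20, 4, 17, 25, 5, 1, 11] for k=0..6.
Decompose π into cycles: lengths [18, 6, 2, 1] (4 cycles, including the fixed point 0).
With 4 cycles on 27 points, sign = (−1)^{27−4} = -1.
Zolotarev: (11|27) = -1, matching the cycle-count sign.

-1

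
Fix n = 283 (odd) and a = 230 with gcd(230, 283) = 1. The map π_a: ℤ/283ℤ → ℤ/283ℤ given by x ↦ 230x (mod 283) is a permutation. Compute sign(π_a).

Start at x=60: 60 → 216 → 155 → 275 → 141 → 168 → 152 → … (one orbit).
Cycle type of π: 47×6 + 1; total 7 cycles.
n − c = 283 − 7 = 276; sign = (−1)^276 = +1.
(230|283)_J = +1 (Zolotarev's lemma cross-check).

+1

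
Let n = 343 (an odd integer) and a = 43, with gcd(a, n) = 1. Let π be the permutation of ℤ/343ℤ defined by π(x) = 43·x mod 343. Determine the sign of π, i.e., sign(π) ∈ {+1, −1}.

+1

Start at x=22: 22 → 260 → 204 → 197 → 239 → 330 → 127 → … (one orbit).
19 cycles of lengths [49, 49, 49, 49, 49, 49, 7, 7, 7, 7, 7, 7, 1, 1, 1, 1, 1, 1, 1].
Σ(ℓ_i−1) = 343−19 = 324; sign = (−1)^324 = +1.
Zolotarev: (43|343) = +1, matching the cycle-count sign.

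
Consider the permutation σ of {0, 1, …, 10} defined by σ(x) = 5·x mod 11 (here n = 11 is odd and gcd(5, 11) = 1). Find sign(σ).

+1

Trace 5: π^k(5) = [5, 3, 4, 9, 1] for k=0..4.
Cycle lengths of π_5 on ℤ/11ℤ: [5, 5, 1]; 3 cycles in total.
11 − 3 = 8 transpositions; sign(π) = (−1)^8 = +1.
Via Zolotarev, sign(π_{5}) = (5|11) = +1.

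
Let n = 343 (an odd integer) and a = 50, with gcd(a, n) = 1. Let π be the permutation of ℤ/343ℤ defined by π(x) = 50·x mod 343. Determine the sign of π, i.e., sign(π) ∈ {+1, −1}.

Trace 246: π^k(246) = [246, 295, 1, 50, 99, 148, 197] for k=0..6.
Cycle type of π: 7×42 + 1×49; total 91 cycles.
n − c = 343 − 91 = 252; sign = (−1)^252 = +1.
Zolotarev: (50|343) = +1, matching the cycle-count sign.

+1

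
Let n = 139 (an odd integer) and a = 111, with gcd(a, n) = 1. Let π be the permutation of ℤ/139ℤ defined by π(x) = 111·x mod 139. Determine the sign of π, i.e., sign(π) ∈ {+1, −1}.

-1

Trace 48: π^k(48) = [48, 46, 102, 63, 43, 47, 74] for k=0..6.
Cycle type of π: 138 + 1; total 2 cycles.
139 − 2 = 137 transpositions; sign(π) = (−1)^137 = -1.
Check: (111/139) = -1 by Zolotarev.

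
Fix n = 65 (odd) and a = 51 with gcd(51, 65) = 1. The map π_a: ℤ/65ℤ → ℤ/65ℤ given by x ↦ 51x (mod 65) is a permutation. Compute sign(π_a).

+1

Orbit of 51 under x↦51x: [51, 1]… (length divides ord_65(51)).
π_51 has 35 disjoint cycles with lengths [2, 2, 2, 2, 2, 2, 2, 2, 2, 2, 2, 2, 2, 2, 2, 2, 2, 2, 2, 2, 2, 2, 2, 2, 2, 2, 2, 2, 2, 2, 1, 1, 1, 1, 1] on {0,…,64}.
With 35 cycles on 65 points, sign = (−1)^{65−35} = +1.
Zolotarev: (51|65) = +1, matching the cycle-count sign.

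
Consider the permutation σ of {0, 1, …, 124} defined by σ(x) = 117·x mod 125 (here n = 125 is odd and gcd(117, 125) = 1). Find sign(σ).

Trace 69: π^k(69) = [69, 73, 41, 47, 124, 8, 61] for k=0..6.
Cycle type of π: 100 + 20 + 4 + 1; total 4 cycles.
With 4 cycles on 125 points, sign = (−1)^{125−4} = -1.

-1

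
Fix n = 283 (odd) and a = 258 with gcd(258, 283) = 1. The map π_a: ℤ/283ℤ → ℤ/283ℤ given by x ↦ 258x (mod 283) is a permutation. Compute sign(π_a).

-1

Trace 34: π^k(34) = [34, 282, 25, 224, 60, 198, 144] for k=0..6.
π_258 has 2 disjoint cycles with lengths [282, 1] on {0,…,282}.
Σ(ℓ_i−1) = 283−2 = 281; sign = (−1)^281 = -1.
The Jacobi symbol (258|283) = -1 (Zolotarev) agrees.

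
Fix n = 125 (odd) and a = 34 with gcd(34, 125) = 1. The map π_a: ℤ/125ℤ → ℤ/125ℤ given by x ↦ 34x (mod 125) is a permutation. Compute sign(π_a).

+1

Start at x=91: 91 → 94 → 71 → 39 → 76 → 84 → 106 → … (one orbit).
Cycle lengths of π_34 on ℤ/125ℤ: [50, 50, 10, 10, 2, 2, 1]; 7 cycles in total.
125 − 7 = 118 transpositions; sign(π) = (−1)^118 = +1.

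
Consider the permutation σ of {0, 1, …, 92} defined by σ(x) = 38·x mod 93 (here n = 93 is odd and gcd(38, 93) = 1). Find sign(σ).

-1

Trace 76: π^k(76) = [76, 5, 4, 59, 10, 8, 25] for k=0..6.
The orbit structure of x ↦ 38x mod 93: 6 orbits of sizes [30, 30, 15, 15, 2, 1].
sign(π) = (−1)^{n − #cycles} = (−1)^{93−6} = (−1)^87 = -1.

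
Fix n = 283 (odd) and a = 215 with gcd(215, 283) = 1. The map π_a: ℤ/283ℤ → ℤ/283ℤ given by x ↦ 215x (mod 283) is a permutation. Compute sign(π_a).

Orbit of 250 under x↦215x: [250, 263, 228, 61, 97, 196, 256]… (length divides ord_283(215)).
π_215 has 3 disjoint cycles with lengths [141, 141, 1] on {0,…,282}.
With 3 cycles on 283 points, sign = (−1)^{283−3} = +1.

+1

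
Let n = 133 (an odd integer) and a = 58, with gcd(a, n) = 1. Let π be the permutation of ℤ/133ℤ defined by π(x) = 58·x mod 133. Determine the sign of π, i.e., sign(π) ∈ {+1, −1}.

+1

Start at x=58: 58 → 39 → 1 → 58 (one orbit).
Decompose π into cycles: lengths [3, 3, 3, 3, 3, 3, 3, 3, 3, 3, 3, 3, 3, 3, 3, 3, 3, 3, 3, 3, 3, 3, 3, 3, 3, 3, 3, 3, 3, 3, 3, 3, 3, 3, 3, 3, 3, 3, 1, 1, 1, 1, 1, 1, 1, 1, 1, 1, 1, 1, 1, 1, 1, 1, 1, 1, 1] (57 cycles, including the fixed point 0).
n − c = 133 − 57 = 76; sign = (−1)^76 = +1.
Zolotarev: (58|133) = +1, matching the cycle-count sign.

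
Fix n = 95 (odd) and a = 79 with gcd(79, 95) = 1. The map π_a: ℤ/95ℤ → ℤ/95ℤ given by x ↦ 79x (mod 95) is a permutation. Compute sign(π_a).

-1

Start at x=6: 6 → 94 → 16 → 29 → 11 → 14 → 61 → … (one orbit).
Cycle type of π: 18×5 + 2×2 + 1; total 8 cycles.
n − c = 95 − 8 = 87; sign = (−1)^87 = -1.
Zolotarev: (79|95) = -1, matching the cycle-count sign.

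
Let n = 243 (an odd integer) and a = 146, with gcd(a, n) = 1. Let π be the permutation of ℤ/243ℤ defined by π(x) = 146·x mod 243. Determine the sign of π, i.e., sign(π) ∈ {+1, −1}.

Start at x=50: 50 → 10 → 2 → 49 → 107 → 70 → 14 → … (one orbit).
6 cycles of lengths [162, 54, 18, 6, 2, 1].
6 cycles on 243: each ℓ→(−1)^(ℓ−1), product (−1)^237 = -1.
Via Zolotarev, sign(π_{146}) = (146|243) = -1.

-1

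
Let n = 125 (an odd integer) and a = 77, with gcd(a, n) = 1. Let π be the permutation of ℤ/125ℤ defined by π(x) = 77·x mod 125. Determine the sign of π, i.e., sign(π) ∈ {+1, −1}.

Start at x=29: 29 → 108 → 66 → 82 → 64 → 53 → 81 → … (one orbit).
The orbit structure of x ↦ 77x mod 125: 4 orbits of sizes [100, 20, 4, 1].
4 cycles on 125: each ℓ→(−1)^(ℓ−1), product (−1)^121 = -1.
Zolotarev: (77|125) = -1, matching the cycle-count sign.

-1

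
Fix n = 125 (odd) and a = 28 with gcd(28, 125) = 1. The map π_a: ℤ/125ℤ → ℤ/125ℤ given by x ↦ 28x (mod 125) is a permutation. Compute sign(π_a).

Trace 27: π^k(27) = [27, 6, 43, 79, 87, 61, 83] for k=0..6.
Decompose π into cycles: lengths [100, 20, 4, 1] (4 cycles, including the fixed point 0).
Σ(ℓ_i−1) = 125−4 = 121; sign = (−1)^121 = -1.
(28|125)_J = -1 (Zolotarev's lemma cross-check).

-1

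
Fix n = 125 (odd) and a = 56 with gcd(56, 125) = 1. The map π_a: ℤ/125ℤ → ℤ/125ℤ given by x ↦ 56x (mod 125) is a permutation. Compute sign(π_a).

+1

Start at x=71: 71 → 101 → 31 → 111 → 91 → 96 → 1 → … (one orbit).
The orbit structure of x ↦ 56x mod 125: 13 orbits of sizes [25, 25, 25, 25, 5, 5, 5, 5, 1, 1, 1, 1, 1].
Σ(ℓ_i−1) = 125−13 = 112; sign = (−1)^112 = +1.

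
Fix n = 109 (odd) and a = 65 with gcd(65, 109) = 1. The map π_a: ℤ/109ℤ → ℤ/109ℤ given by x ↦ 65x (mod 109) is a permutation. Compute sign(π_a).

Trace 22: π^k(22) = [22, 13, 82, 98, 48, 68, 60] for k=0..6.
The orbit structure of x ↦ 65x mod 109: 2 orbits of sizes [108, 1].
2 cycles on 109: each ℓ→(−1)^(ℓ−1), product (−1)^107 = -1.
Via Zolotarev, sign(π_{65}) = (65|109) = -1.

-1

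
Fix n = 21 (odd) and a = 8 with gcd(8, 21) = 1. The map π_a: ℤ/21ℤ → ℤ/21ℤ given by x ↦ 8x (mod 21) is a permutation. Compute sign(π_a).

Start at x=8: 8 → 1 → 8 (one orbit).
Cycle lengths of π_8 on ℤ/21ℤ: [2, 2, 2, 2, 2, 2, 2, 1, 1, 1, 1, 1, 1, 1]; 14 cycles in total.
With 14 cycles on 21 points, sign = (−1)^{21−14} = -1.
The Jacobi symbol (8|21) = -1 (Zolotarev) agrees.

-1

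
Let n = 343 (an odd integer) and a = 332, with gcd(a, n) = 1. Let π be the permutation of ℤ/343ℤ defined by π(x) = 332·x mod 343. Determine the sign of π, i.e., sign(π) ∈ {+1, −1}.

-1

Orbit of 258 under x↦332x: [258, 249, 5, 288, 262, 205, 146]… (length divides ord_343(332)).
The orbit structure of x ↦ 332x mod 343: 4 orbits of sizes [294, 42, 6, 1].
n − c = 343 − 4 = 339; sign = (−1)^339 = -1.
Check: (332/343) = -1 by Zolotarev.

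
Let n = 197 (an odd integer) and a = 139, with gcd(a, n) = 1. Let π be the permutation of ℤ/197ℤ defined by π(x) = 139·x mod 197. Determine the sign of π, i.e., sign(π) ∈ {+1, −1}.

-1

Orbit of 149 under x↦139x: [149, 26, 68, 193, 35, 137, 131]… (length divides ord_197(139)).
The orbit structure of x ↦ 139x mod 197: 2 orbits of sizes [196, 1].
2 cycles on 197: each ℓ→(−1)^(ℓ−1), product (−1)^195 = -1.
Zolotarev: (139|197) = -1, matching the cycle-count sign.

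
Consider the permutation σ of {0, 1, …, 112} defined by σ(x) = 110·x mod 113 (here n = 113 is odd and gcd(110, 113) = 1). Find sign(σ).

Trace 65: π^k(65) = [65, 31, 20, 53, 67, 25, 38] for k=0..6.
π_110 has 2 disjoint cycles with lengths [112, 1] on {0,…,112}.
2 cycles on 113: each ℓ→(−1)^(ℓ−1), product (−1)^111 = -1.

-1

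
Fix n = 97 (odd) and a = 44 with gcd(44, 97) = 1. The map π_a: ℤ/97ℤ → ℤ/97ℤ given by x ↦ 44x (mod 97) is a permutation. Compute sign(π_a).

Trace 31: π^k(31) = [31, 6, 70, 73, 11, 96, 53] for k=0..6.
3 cycles of lengths [48, 48, 1].
sign(π) = (−1)^{n − #cycles} = (−1)^{97−3} = (−1)^94 = +1.
The Jacobi symbol (44|97) = +1 (Zolotarev) agrees.

+1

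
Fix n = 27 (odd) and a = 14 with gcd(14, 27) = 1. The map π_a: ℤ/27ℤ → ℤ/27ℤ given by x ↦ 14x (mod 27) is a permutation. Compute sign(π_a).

-1

Trace 25: π^k(25) = [25, 26, 13, 20, 10, 5, 16] for k=0..6.
Cycle type of π: 18 + 6 + 2 + 1; total 4 cycles.
27 − 4 = 23 transpositions; sign(π) = (−1)^23 = -1.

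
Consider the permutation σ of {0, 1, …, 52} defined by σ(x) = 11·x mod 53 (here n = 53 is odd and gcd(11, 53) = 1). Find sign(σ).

Trace 37: π^k(37) = [37, 36, 25, 10, 4, 44, 7] for k=0..6.
The orbit structure of x ↦ 11x mod 53: 3 orbits of sizes [26, 26, 1].
53 − 3 = 50 transpositions; sign(π) = (−1)^50 = +1.

+1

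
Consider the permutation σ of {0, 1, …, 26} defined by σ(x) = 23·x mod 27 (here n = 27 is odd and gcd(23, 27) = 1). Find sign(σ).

-1

Start at x=2: 2 → 19 → 5 → 7 → 26 → 4 → 11 → … (one orbit).
The orbit structure of x ↦ 23x mod 27: 4 orbits of sizes [18, 6, 2, 1].
n − c = 27 − 4 = 23; sign = (−1)^23 = -1.
The Jacobi symbol (23|27) = -1 (Zolotarev) agrees.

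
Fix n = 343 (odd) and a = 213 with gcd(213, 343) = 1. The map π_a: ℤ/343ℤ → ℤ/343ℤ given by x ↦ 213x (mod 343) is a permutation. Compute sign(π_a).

Orbit of 170 under x↦213x: [170, 195, 32, 299, 232, 24, 310]… (length divides ord_343(213)).
4 cycles of lengths [294, 42, 6, 1].
With 4 cycles on 343 points, sign = (−1)^{343−4} = -1.

-1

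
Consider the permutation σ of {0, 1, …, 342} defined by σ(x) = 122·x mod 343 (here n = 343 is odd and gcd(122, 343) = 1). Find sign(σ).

-1

Start at x=271: 271 → 134 → 227 → 254 → 118 → 333 → 152 → … (one orbit).
The orbit structure of x ↦ 122x mod 343: 4 orbits of sizes [294, 42, 6, 1].
sign(π) = (−1)^{n − #cycles} = (−1)^{343−4} = (−1)^339 = -1.
The Jacobi symbol (122|343) = -1 (Zolotarev) agrees.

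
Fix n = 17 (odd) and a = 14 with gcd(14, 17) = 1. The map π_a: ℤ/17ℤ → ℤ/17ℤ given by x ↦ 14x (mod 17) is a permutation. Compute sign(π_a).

Start at x=13: 13 → 12 → 15 → 6 → 16 → 3 → 8 → … (one orbit).
Cycle lengths of π_14 on ℤ/17ℤ: [16, 1]; 2 cycles in total.
Σ(ℓ_i−1) = 17−2 = 15; sign = (−1)^15 = -1.

-1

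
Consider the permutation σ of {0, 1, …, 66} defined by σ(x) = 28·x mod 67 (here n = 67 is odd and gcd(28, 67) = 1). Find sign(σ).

-1

Trace 6: π^k(6) = [6, 34, 14, 57, 55, 66, 39] for k=0..6.
The orbit structure of x ↦ 28x mod 67: 2 orbits of sizes [66, 1].
Σ(ℓ_i−1) = 67−2 = 65; sign = (−1)^65 = -1.
Via Zolotarev, sign(π_{28}) = (28|67) = -1.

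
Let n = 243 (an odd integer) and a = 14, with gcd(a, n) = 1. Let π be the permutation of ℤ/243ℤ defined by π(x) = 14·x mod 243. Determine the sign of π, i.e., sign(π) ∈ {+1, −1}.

Trace 106: π^k(106) = [106, 26, 121, 236, 145, 86, 232] for k=0..6.
Cycle type of π: 162 + 54 + 18 + 6 + 2 + 1; total 6 cycles.
243 − 6 = 237 transpositions; sign(π) = (−1)^237 = -1.
(14|243)_J = -1 (Zolotarev's lemma cross-check).

-1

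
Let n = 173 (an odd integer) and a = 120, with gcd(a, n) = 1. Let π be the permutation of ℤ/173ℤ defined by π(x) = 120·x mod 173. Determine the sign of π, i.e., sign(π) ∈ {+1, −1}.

-1

Orbit of 132 under x↦120x: [132, 97, 49, 171, 106, 91, 21]… (length divides ord_173(120)).
π_120 has 2 disjoint cycles with lengths [172, 1] on {0,…,172}.
With 2 cycles on 173 points, sign = (−1)^{173−2} = -1.
Check: (120/173) = -1 by Zolotarev.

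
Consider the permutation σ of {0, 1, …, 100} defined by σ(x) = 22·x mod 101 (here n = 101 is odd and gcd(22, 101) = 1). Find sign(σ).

+1

Trace 19: π^k(19) = [19, 14, 5, 9, 97, 13, 84] for k=0..6.
π_22 has 3 disjoint cycles with lengths [50, 50, 1] on {0,…,100}.
3 cycles on 101: each ℓ→(−1)^(ℓ−1), product (−1)^98 = +1.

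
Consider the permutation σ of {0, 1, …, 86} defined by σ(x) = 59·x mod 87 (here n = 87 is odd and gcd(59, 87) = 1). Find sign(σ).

-1

Start at x=59: 59 → 1 → 59 (one orbit).
58 cycles of lengths [2, 2, 2, 2, 2, 2, 2, 2, 2, 2, 2, 2, 2, 2, 2, 2, 2, 2, 2, 2, 2, 2, 2, 2, 2, 2, 2, 2, 2, 1, 1, 1, 1, 1, 1, 1, 1, 1, 1, 1, 1, 1, 1, 1, 1, 1, 1, 1, 1, 1, 1, 1, 1, 1, 1, 1, 1, 1].
n − c = 87 − 58 = 29; sign = (−1)^29 = -1.
Check: (59/87) = -1 by Zolotarev.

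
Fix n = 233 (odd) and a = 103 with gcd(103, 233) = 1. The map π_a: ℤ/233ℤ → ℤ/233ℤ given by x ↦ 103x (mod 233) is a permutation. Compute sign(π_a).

Orbit of 158 under x↦103x: [158, 197, 20, 196, 150, 72, 193]… (length divides ord_233(103)).
Cycle lengths of π_103 on ℤ/233ℤ: [232, 1]; 2 cycles in total.
2 cycles on 233: each ℓ→(−1)^(ℓ−1), product (−1)^231 = -1.
Check: (103/233) = -1 by Zolotarev.

-1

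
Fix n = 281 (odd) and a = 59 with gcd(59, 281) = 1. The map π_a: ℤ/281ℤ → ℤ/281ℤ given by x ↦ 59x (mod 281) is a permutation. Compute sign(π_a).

+1

Start at x=181: 181 → 1 → 59 → 109 → 249 → 79 → 165 → 181 (one orbit).
π_59 has 41 disjoint cycles with lengths [7, 7, 7, 7, 7, 7, 7, 7, 7, 7, 7, 7, 7, 7, 7, 7, 7, 7, 7, 7, 7, 7, 7, 7, 7, 7, 7, 7, 7, 7, 7, 7, 7, 7, 7, 7, 7, 7, 7, 7, 1] on {0,…,280}.
sign(π) = (−1)^{n − #cycles} = (−1)^{281−41} = (−1)^240 = +1.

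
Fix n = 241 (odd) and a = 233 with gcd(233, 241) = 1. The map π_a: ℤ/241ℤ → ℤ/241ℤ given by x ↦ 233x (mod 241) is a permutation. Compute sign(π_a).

+1

Trace 30: π^k(30) = [30, 1, 233, 64, 211, 240, 8] for k=0..6.
31 cycles of lengths [8, 8, 8, 8, 8, 8, 8, 8, 8, 8, 8, 8, 8, 8, 8, 8, 8, 8, 8, 8, 8, 8, 8, 8, 8, 8, 8, 8, 8, 8, 1].
With 31 cycles on 241 points, sign = (−1)^{241−31} = +1.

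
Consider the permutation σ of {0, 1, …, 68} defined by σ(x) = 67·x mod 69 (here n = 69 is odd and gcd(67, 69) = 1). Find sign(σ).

Orbit of 58 under x↦67x: [58, 22, 25, 19, 31, 7, 55]… (length divides ord_69(67)).
π_67 has 6 disjoint cycles with lengths [22, 22, 22, 1, 1, 1] on {0,…,68}.
6 cycles on 69: each ℓ→(−1)^(ℓ−1), product (−1)^63 = -1.
Check: (67/69) = -1 by Zolotarev.

-1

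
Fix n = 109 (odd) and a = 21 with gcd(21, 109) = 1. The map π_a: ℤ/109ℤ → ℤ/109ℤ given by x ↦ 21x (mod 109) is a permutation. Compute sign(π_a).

Trace 22: π^k(22) = [22, 26, 1, 21, 5, 105, 25] for k=0..6.
Decompose π into cycles: lengths [27, 27, 27, 27, 1] (5 cycles, including the fixed point 0).
109 − 5 = 104 transpositions; sign(π) = (−1)^104 = +1.

+1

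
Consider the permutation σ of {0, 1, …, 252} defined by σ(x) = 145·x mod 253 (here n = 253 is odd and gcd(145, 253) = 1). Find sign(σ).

+1

Orbit of 149 under x↦145x: [149, 100, 79, 70, 30, 49, 21]… (length divides ord_253(145)).
Cycle type of π: 110×2 + 22 + 10 + 1; total 5 cycles.
5 cycles on 253: each ℓ→(−1)^(ℓ−1), product (−1)^248 = +1.
Via Zolotarev, sign(π_{145}) = (145|253) = +1.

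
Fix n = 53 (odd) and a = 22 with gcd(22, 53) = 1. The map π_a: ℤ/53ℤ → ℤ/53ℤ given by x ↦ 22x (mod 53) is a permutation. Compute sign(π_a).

-1

Trace 47: π^k(47) = [47, 27, 11, 30, 24, 51, 9] for k=0..6.
Decompose π into cycles: lengths [52, 1] (2 cycles, including the fixed point 0).
2 cycles on 53: each ℓ→(−1)^(ℓ−1), product (−1)^51 = -1.
Check: (22/53) = -1 by Zolotarev.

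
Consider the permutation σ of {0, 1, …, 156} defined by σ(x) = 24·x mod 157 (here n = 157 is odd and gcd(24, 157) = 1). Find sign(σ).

-1

Orbit of 69 under x↦24x: [69, 86, 23, 81, 60, 27, 20]… (length divides ord_157(24)).
Decompose π into cycles: lengths [156, 1] (2 cycles, including the fixed point 0).
With 2 cycles on 157 points, sign = (−1)^{157−2} = -1.
The Jacobi symbol (24|157) = -1 (Zolotarev) agrees.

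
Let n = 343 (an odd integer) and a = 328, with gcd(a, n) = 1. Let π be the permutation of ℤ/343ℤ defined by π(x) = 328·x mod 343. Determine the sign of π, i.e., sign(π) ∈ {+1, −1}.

Trace 295: π^k(295) = [295, 34, 176, 104, 155, 76, 232] for k=0..6.
Cycle type of π: 98×3 + 14×3 + 2×3 + 1; total 10 cycles.
sign(π) = (−1)^{n − #cycles} = (−1)^{343−10} = (−1)^333 = -1.
Zolotarev: (328|343) = -1, matching the cycle-count sign.

-1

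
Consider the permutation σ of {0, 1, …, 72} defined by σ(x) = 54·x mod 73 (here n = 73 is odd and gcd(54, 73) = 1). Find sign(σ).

+1

Start at x=67: 67 → 41 → 24 → 55 → 50 → 72 → 19 → … (one orbit).
3 cycles of lengths [36, 36, 1].
3 cycles on 73: each ℓ→(−1)^(ℓ−1), product (−1)^70 = +1.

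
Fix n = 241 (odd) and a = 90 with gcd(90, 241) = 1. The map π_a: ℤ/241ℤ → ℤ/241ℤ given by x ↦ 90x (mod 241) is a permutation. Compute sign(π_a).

Trace 98: π^k(98) = [98, 144, 187, 201, 15, 145, 36] for k=0..6.
The orbit structure of x ↦ 90x mod 241: 5 orbits of sizes [60, 60, 60, 60, 1].
sign(π) = (−1)^{n − #cycles} = (−1)^{241−5} = (−1)^236 = +1.

+1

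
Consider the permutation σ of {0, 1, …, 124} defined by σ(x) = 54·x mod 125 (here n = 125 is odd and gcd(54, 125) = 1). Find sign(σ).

+1

Trace 56: π^k(56) = [56, 24, 46, 109, 11, 94, 76] for k=0..6.
7 cycles of lengths [50, 50, 10, 10, 2, 2, 1].
Σ(ℓ_i−1) = 125−7 = 118; sign = (−1)^118 = +1.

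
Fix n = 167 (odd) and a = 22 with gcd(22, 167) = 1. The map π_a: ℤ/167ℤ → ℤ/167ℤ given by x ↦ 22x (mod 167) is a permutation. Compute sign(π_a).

+1

Start at x=25: 25 → 49 → 76 → 2 → 44 → 133 → 87 → … (one orbit).
Cycle type of π: 83×2 + 1; total 3 cycles.
With 3 cycles on 167 points, sign = (−1)^{167−3} = +1.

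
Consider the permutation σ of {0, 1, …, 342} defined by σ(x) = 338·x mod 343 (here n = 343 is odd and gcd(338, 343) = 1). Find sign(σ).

+1

Start at x=323: 323 → 100 → 186 → 99 → 191 → 74 → 316 → … (one orbit).
Cycle type of π: 147×2 + 21×2 + 3×2 + 1; total 7 cycles.
With 7 cycles on 343 points, sign = (−1)^{343−7} = +1.
(338|343)_J = +1 (Zolotarev's lemma cross-check).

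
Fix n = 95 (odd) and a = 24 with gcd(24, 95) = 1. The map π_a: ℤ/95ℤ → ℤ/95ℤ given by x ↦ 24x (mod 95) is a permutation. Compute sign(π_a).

Trace 11: π^k(11) = [11, 74, 66, 64, 16, 4, 1] for k=0..6.
π_24 has 9 disjoint cycles with lengths [18, 18, 18, 18, 9, 9, 2, 2, 1] on {0,…,94}.
sign(π) = (−1)^{n − #cycles} = (−1)^{95−9} = (−1)^86 = +1.

+1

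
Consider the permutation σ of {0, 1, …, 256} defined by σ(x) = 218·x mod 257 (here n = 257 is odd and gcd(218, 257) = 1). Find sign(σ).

-1

Start at x=191: 191 → 4 → 101 → 173 → 192 → 222 → 80 → … (one orbit).
Decompose π into cycles: lengths [256, 1] (2 cycles, including the fixed point 0).
Σ(ℓ_i−1) = 257−2 = 255; sign = (−1)^255 = -1.
(218|257)_J = -1 (Zolotarev's lemma cross-check).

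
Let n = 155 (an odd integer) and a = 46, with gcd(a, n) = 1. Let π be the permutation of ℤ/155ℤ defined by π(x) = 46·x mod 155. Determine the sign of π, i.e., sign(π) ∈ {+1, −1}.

-1

Trace 126: π^k(126) = [126, 61, 16, 116, 66, 91, 1] for k=0..6.
The orbit structure of x ↦ 46x mod 155: 20 orbits of sizes [10, 10, 10, 10, 10, 10, 10, 10, 10, 10, 10, 10, 10, 10, 10, 1, 1, 1, 1, 1].
Σ(ℓ_i−1) = 155−20 = 135; sign = (−1)^135 = -1.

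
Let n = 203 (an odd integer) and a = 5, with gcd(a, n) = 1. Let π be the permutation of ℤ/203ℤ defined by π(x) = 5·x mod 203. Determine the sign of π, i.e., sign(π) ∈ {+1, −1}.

Orbit of 34 under x↦5x: [34, 170, 38, 190, 138, 81, 202]… (length divides ord_203(5)).
π_5 has 8 disjoint cycles with lengths [42, 42, 42, 42, 14, 14, 6, 1] on {0,…,202}.
sign(π) = (−1)^{n − #cycles} = (−1)^{203−8} = (−1)^195 = -1.
Via Zolotarev, sign(π_{5}) = (5|203) = -1.

-1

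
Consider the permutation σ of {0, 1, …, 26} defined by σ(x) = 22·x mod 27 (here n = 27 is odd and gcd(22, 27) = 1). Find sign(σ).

Orbit of 7 under x↦22x: [7, 19, 13, 16, 1, 22, 25]… (length divides ord_27(22)).
7 cycles of lengths [9, 9, 3, 3, 1, 1, 1].
With 7 cycles on 27 points, sign = (−1)^{27−7} = +1.

+1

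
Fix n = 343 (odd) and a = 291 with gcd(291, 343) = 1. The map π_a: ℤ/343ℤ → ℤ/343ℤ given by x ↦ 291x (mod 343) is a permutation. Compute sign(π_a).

+1

Start at x=340: 340 → 156 → 120 → 277 → 2 → 239 → 263 → … (one orbit).
The orbit structure of x ↦ 291x mod 343: 7 orbits of sizes [147, 147, 21, 21, 3, 3, 1].
Σ(ℓ_i−1) = 343−7 = 336; sign = (−1)^336 = +1.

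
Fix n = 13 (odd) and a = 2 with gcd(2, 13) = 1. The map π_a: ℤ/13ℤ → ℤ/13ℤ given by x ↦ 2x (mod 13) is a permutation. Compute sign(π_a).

-1

Trace 10: π^k(10) = [10, 7, 1, 2, 4, 8, 3] for k=0..6.
2 cycles of lengths [12, 1].
Σ(ℓ_i−1) = 13−2 = 11; sign = (−1)^11 = -1.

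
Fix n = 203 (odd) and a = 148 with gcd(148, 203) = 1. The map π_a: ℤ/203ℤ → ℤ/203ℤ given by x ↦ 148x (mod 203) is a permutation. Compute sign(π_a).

-1

Orbit of 78 under x↦148x: [78, 176, 64, 134, 141, 162, 22]… (length divides ord_203(148)).
14 cycles of lengths [28, 28, 28, 28, 28, 28, 28, 1, 1, 1, 1, 1, 1, 1].
n − c = 203 − 14 = 189; sign = (−1)^189 = -1.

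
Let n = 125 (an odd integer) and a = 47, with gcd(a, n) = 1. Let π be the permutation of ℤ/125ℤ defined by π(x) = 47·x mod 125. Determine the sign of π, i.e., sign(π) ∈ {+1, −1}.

-1

Trace 46: π^k(46) = [46, 37, 114, 108, 76, 72, 9] for k=0..6.
Decompose π into cycles: lengths [100, 20, 4, 1] (4 cycles, including the fixed point 0).
125 − 4 = 121 transpositions; sign(π) = (−1)^121 = -1.
Check: (47/125) = -1 by Zolotarev.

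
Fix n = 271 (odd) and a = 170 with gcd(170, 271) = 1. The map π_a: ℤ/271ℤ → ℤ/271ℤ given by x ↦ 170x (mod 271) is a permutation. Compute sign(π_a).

Start at x=98: 98 → 129 → 250 → 224 → 140 → 223 → 241 → … (one orbit).
Decompose π into cycles: lengths [135, 135, 1] (3 cycles, including the fixed point 0).
With 3 cycles on 271 points, sign = (−1)^{271−3} = +1.

+1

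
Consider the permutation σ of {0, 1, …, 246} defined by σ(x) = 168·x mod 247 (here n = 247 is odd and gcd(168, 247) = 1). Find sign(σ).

+1

Trace 220: π^k(220) = [220, 157, 194, 235, 207, 196, 77] for k=0..6.
π_168 has 21 disjoint cycles with lengths [18, 18, 18, 18, 18, 18, 18, 18, 18, 18, 18, 18, 9, 9, 2, 2, 2, 2, 2, 2, 1] on {0,…,246}.
21 cycles on 247: each ℓ→(−1)^(ℓ−1), product (−1)^226 = +1.
Via Zolotarev, sign(π_{168}) = (168|247) = +1.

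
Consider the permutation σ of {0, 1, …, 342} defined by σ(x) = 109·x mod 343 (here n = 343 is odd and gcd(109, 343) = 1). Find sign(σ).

+1

Trace 277: π^k(277) = [277, 9, 295, 256, 121, 155, 88] for k=0..6.
7 cycles of lengths [147, 147, 21, 21, 3, 3, 1].
sign(π) = (−1)^{n − #cycles} = (−1)^{343−7} = (−1)^336 = +1.
Check: (109/343) = +1 by Zolotarev.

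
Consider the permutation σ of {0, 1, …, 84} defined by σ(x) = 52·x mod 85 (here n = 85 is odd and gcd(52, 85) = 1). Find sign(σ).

-1

Start at x=52: 52 → 69 → 18 → 1 → 52 (one orbit).
Cycle type of π: 4×17 + 1×17; total 34 cycles.
Σ(ℓ_i−1) = 85−34 = 51; sign = (−1)^51 = -1.
Via Zolotarev, sign(π_{52}) = (52|85) = -1.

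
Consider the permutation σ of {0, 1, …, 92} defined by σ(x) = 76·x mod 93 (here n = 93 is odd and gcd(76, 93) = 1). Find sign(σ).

Trace 64: π^k(64) = [64, 28, 82, 1, 76, 10, 16] for k=0..6.
π_76 has 9 disjoint cycles with lengths [15, 15, 15, 15, 15, 15, 1, 1, 1] on {0,…,92}.
9 cycles on 93: each ℓ→(−1)^(ℓ−1), product (−1)^84 = +1.

+1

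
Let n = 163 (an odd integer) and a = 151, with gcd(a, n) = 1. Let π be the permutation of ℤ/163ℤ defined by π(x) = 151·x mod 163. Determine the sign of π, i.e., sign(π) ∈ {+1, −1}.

Orbit of 55 under x↦151x: [55, 155, 96, 152, 132, 46, 100]… (length divides ord_163(151)).
π_151 has 3 disjoint cycles with lengths [81, 81, 1] on {0,…,162}.
163 − 3 = 160 transpositions; sign(π) = (−1)^160 = +1.

+1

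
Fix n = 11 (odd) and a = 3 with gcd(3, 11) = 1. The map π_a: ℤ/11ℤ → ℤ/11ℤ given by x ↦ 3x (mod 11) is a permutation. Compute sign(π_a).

Orbit of 1 under x↦3x: [1, 3, 9, 5, 4]… (length divides ord_11(3)).
The orbit structure of x ↦ 3x mod 11: 3 orbits of sizes [5, 5, 1].
With 3 cycles on 11 points, sign = (−1)^{11−3} = +1.
Zolotarev: (3|11) = +1, matching the cycle-count sign.

+1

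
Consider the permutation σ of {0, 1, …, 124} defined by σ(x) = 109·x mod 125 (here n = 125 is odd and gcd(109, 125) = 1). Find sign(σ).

Trace 89: π^k(89) = [89, 76, 34, 81, 79, 111, 99] for k=0..6.
The orbit structure of x ↦ 109x mod 125: 7 orbits of sizes [50, 50, 10, 10, 2, 2, 1].
With 7 cycles on 125 points, sign = (−1)^{125−7} = +1.
Zolotarev: (109|125) = +1, matching the cycle-count sign.

+1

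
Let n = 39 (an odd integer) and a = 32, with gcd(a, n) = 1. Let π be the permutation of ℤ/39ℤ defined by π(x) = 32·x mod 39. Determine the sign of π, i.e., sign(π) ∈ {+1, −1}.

Start at x=2: 2 → 25 → 20 → 16 → 5 → 4 → 11 → … (one orbit).
π_32 has 5 disjoint cycles with lengths [12, 12, 12, 2, 1] on {0,…,38}.
5 cycles on 39: each ℓ→(−1)^(ℓ−1), product (−1)^34 = +1.
Check: (32/39) = +1 by Zolotarev.

+1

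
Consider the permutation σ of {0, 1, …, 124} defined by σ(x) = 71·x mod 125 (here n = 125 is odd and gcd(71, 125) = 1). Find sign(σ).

+1

Trace 121: π^k(121) = [121, 91, 86, 106, 26, 96, 66] for k=0..6.
Cycle type of π: 25×4 + 5×4 + 1×5; total 13 cycles.
n − c = 125 − 13 = 112; sign = (−1)^112 = +1.
The Jacobi symbol (71|125) = +1 (Zolotarev) agrees.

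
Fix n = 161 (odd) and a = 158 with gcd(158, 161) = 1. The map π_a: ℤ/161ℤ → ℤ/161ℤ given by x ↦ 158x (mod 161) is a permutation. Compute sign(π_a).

Trace 109: π^k(109) = [109, 156, 15, 116, 135, 78, 88] for k=0..6.
Cycle type of π: 66×2 + 22 + 3×2 + 1; total 6 cycles.
sign(π) = (−1)^{n − #cycles} = (−1)^{161−6} = (−1)^155 = -1.
(158|161)_J = -1 (Zolotarev's lemma cross-check).

-1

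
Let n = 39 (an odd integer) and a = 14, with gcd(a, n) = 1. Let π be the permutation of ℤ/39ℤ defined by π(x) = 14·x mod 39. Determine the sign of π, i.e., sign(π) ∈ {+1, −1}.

Start at x=1: 1 → 14 → 1 (one orbit).
The orbit structure of x ↦ 14x mod 39: 26 orbits of sizes [2, 2, 2, 2, 2, 2, 2, 2, 2, 2, 2, 2, 2, 1, 1, 1, 1, 1, 1, 1, 1, 1, 1, 1, 1, 1].
39 − 26 = 13 transpositions; sign(π) = (−1)^13 = -1.

-1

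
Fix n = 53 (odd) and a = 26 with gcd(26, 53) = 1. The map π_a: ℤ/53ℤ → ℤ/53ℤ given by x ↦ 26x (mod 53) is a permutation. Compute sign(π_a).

Start at x=29: 29 → 12 → 47 → 3 → 25 → 14 → 46 → … (one orbit).
The orbit structure of x ↦ 26x mod 53: 2 orbits of sizes [52, 1].
Σ(ℓ_i−1) = 53−2 = 51; sign = (−1)^51 = -1.
Zolotarev: (26|53) = -1, matching the cycle-count sign.

-1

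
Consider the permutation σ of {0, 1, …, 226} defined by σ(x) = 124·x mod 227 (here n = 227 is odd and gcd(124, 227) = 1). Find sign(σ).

-1

Start at x=121: 121 → 22 → 4 → 42 → 214 → 204 → 99 → … (one orbit).
Cycle lengths of π_124 on ℤ/227ℤ: [226, 1]; 2 cycles in total.
Σ(ℓ_i−1) = 227−2 = 225; sign = (−1)^225 = -1.
Check: (124/227) = -1 by Zolotarev.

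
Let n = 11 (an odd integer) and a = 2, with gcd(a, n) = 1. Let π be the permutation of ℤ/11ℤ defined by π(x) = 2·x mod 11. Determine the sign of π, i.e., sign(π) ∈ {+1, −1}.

Start at x=1: 1 → 2 → 4 → 8 → 5 → 10 → 9 → … (one orbit).
Cycle lengths of π_2 on ℤ/11ℤ: [10, 1]; 2 cycles in total.
Σ(ℓ_i−1) = 11−2 = 9; sign = (−1)^9 = -1.

-1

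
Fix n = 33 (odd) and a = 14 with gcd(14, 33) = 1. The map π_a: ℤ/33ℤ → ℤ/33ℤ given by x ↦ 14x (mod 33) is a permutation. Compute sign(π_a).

-1

Orbit of 16 under x↦14x: [16, 26, 1, 14, 31, 5, 4]… (length divides ord_33(14)).
Cycle lengths of π_14 on ℤ/33ℤ: [10, 10, 5, 5, 2, 1]; 6 cycles in total.
With 6 cycles on 33 points, sign = (−1)^{33−6} = -1.
(14|33)_J = -1 (Zolotarev's lemma cross-check).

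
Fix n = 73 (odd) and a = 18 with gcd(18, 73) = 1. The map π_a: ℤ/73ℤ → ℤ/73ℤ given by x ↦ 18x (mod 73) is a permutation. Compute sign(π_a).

+1

Trace 72: π^k(72) = [72, 55, 41, 8, 71, 37, 9] for k=0..6.
π_18 has 5 disjoint cycles with lengths [18, 18, 18, 18, 1] on {0,…,72}.
73 − 5 = 68 transpositions; sign(π) = (−1)^68 = +1.
The Jacobi symbol (18|73) = +1 (Zolotarev) agrees.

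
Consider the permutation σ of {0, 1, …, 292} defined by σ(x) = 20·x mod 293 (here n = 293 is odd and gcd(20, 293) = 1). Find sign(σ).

-1

Trace 1: π^k(1) = [1, 20, 107, 89, 22, 147, 10] for k=0..6.
π_20 has 2 disjoint cycles with lengths [292, 1] on {0,…,292}.
With 2 cycles on 293 points, sign = (−1)^{293−2} = -1.
Check: (20/293) = -1 by Zolotarev.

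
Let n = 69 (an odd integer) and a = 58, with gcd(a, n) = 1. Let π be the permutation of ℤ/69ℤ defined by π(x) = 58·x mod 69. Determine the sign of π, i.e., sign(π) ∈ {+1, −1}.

+1

Start at x=55: 55 → 16 → 31 → 4 → 25 → 1 → 58 → … (one orbit).
π_58 has 9 disjoint cycles with lengths [11, 11, 11, 11, 11, 11, 1, 1, 1] on {0,…,68}.
n − c = 69 − 9 = 60; sign = (−1)^60 = +1.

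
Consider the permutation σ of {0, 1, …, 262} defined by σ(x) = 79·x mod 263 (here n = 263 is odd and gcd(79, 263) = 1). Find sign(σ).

Trace 1: π^k(1) = [1, 79, 192, 177, 44, 57, 32] for k=0..6.
Cycle type of π: 262 + 1; total 2 cycles.
With 2 cycles on 263 points, sign = (−1)^{263−2} = -1.

-1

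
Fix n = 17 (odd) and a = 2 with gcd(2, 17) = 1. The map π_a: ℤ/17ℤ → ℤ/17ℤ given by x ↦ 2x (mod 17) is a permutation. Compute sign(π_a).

+1

Trace 2: π^k(2) = [2, 4, 8, 16, 15, 13, 9] for k=0..6.
The orbit structure of x ↦ 2x mod 17: 3 orbits of sizes [8, 8, 1].
With 3 cycles on 17 points, sign = (−1)^{17−3} = +1.
Check: (2/17) = +1 by Zolotarev.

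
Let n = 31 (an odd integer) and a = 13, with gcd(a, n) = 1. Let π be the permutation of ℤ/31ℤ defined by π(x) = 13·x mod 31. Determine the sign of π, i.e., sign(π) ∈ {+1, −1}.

Orbit of 22 under x↦13x: [22, 7, 29, 5, 3, 8, 11]… (length divides ord_31(13)).
Cycle type of π: 30 + 1; total 2 cycles.
n − c = 31 − 2 = 29; sign = (−1)^29 = -1.

-1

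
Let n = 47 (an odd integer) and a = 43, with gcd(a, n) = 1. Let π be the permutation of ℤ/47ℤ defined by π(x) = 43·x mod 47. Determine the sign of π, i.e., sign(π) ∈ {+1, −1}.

-1

Trace 26: π^k(26) = [26, 37, 40, 28, 29, 25, 41] for k=0..6.
The orbit structure of x ↦ 43x mod 47: 2 orbits of sizes [46, 1].
Σ(ℓ_i−1) = 47−2 = 45; sign = (−1)^45 = -1.
The Jacobi symbol (43|47) = -1 (Zolotarev) agrees.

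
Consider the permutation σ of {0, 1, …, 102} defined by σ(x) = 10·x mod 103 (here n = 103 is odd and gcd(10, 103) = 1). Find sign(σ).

-1

Trace 95: π^k(95) = [95, 23, 24, 34, 31, 1, 10] for k=0..6.
Cycle type of π: 34×3 + 1; total 4 cycles.
103 − 4 = 99 transpositions; sign(π) = (−1)^99 = -1.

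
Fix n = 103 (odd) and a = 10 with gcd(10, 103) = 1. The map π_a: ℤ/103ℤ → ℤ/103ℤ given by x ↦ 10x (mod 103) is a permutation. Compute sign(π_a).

-1

Orbit of 39 under x↦10x: [39, 81, 89, 66, 42, 8, 80]… (length divides ord_103(10)).
Decompose π into cycles: lengths [34, 34, 34, 1] (4 cycles, including the fixed point 0).
n − c = 103 − 4 = 99; sign = (−1)^99 = -1.
Via Zolotarev, sign(π_{10}) = (10|103) = -1.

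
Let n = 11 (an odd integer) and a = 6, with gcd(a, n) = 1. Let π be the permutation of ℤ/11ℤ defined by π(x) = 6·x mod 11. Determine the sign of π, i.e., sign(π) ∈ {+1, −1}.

-1

Orbit of 2 under x↦6x: [2, 1, 6, 3, 7, 9, 10]… (length divides ord_11(6)).
Cycle lengths of π_6 on ℤ/11ℤ: [10, 1]; 2 cycles in total.
With 2 cycles on 11 points, sign = (−1)^{11−2} = -1.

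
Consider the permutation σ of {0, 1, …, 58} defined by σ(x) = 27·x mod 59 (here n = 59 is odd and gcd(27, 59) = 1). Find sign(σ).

Start at x=17: 17 → 46 → 3 → 22 → 4 → 49 → 25 → … (one orbit).
Cycle lengths of π_27 on ℤ/59ℤ: [29, 29, 1]; 3 cycles in total.
n − c = 59 − 3 = 56; sign = (−1)^56 = +1.
The Jacobi symbol (27|59) = +1 (Zolotarev) agrees.

+1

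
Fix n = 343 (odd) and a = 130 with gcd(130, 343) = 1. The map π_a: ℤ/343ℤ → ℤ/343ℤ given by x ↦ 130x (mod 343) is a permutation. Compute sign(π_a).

Start at x=67: 67 → 135 → 57 → 207 → 156 → 43 → 102 → … (one orbit).
7 cycles of lengths [147, 147, 21, 21, 3, 3, 1].
sign(π) = (−1)^{n − #cycles} = (−1)^{343−7} = (−1)^336 = +1.

+1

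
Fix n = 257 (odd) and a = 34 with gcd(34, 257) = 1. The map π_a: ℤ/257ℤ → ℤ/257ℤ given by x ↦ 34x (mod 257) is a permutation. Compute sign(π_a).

+1

Trace 189: π^k(189) = [189, 1, 34, 128, 240, 193, 137] for k=0..6.
π_34 has 9 disjoint cycles with lengths [32, 32, 32, 32, 32, 32, 32, 32, 1] on {0,…,256}.
257 − 9 = 248 transpositions; sign(π) = (−1)^248 = +1.
(34|257)_J = +1 (Zolotarev's lemma cross-check).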